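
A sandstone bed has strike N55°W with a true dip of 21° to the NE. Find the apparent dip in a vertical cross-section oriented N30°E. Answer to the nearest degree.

21°

The section lies 85° from the strike.
tan α = tan 21° × sin 85° = 0.3839 × 0.9962 = 0.3824
α = arctan(0.3824) = 20.93°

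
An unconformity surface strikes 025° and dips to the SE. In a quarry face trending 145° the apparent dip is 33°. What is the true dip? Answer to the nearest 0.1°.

β = acute angle between strike 025° and section 145° = 60°.
tan(true dip) = tan 33° / sin 60° = 0.7499
true dip = arctan 0.7499 = 36.87°

36.9°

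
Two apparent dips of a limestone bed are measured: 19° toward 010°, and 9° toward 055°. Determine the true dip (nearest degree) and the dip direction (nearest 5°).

Each apparent-dip line lies in the plane. As unit vectors (x east, y north, z up), v₁ plunges 19°→010° and v₂ plunges 9°→055°.
The plane normal is n = v₁ × v₂ ∝ (-0.039, 0.238, 0.660).
Dip δ = arctan(|n_h|/n_z) = arctan(0.241/0.660) = 20.0°.
Dip direction = atan2(-0.039, 0.238) = 351° (azimuth of n's horizontal projection).

true dip 20°, dip direction 350°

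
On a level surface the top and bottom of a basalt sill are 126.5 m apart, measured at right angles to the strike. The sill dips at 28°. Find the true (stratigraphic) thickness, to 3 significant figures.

59.4 m

True thickness t = w · sin(dip) = 126.5 × sin 28°
t = 126.5 × 0.4695 = 59.388 m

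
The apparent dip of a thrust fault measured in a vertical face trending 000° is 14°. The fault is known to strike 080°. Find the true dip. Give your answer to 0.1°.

β = acute angle between strike 080° and section 000° = 80°.
tan δ = tan α / sin β = tan 14° / sin 80° = 0.2493 / 0.9848 = 0.2532
true dip = arctan 0.2532 = 14.21°

14.2°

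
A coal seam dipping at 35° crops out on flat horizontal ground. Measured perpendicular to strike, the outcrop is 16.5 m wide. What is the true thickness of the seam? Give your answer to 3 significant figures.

9.46 m

True thickness t = w · sin(dip) = 16.5 × sin 35°
t = 16.5 × 0.5736 = 9.464 m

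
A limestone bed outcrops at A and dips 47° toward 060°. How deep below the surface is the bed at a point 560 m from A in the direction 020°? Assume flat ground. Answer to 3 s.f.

The hole lies 40° from the dip direction, so the down-dip offset is 560 × cos 40° = 428.98 m.
Depth = down-dip offset × tan(dip) = 428.98 × tan 47° = 428.98 × 1.0724
Depth = 460.03 m

460 m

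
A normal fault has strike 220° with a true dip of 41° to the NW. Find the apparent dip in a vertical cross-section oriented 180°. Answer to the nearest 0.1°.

29.2°

Angle between strike (220°) and section (180°): β = 40°.
tan α = tan 41° × sin 40° = 0.8693 × 0.6428 = 0.5588
α = arctan(0.5588) = 29.20°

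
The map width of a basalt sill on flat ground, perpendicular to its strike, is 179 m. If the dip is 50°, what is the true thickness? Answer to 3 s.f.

True thickness t = w · sin(dip) = 179 × sin 50°
t = 179 × 0.7660 = 137.122 m

137 m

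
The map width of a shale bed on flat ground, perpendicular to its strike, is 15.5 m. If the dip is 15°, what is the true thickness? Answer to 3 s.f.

True thickness t = w · sin(dip) = 15.5 × sin 15°
t = 15.5 × 0.2588 = 4.012 m

4.01 m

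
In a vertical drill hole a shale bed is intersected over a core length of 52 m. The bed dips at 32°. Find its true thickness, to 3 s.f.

True thickness t = h · cos(dip) = 52 × cos 32°
t = 52 × 0.8480 = 44.099 m

44.1 m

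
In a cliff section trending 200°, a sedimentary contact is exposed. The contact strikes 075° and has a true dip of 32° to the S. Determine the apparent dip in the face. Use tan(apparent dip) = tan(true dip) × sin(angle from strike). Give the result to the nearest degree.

The strike is 075° and the section trends 200°; the acute angle between them is β = 55°.
tan(apparent dip) = tan 32° · sin 55° = 0.5119
α = arctan(0.5119) = 27.11°

27°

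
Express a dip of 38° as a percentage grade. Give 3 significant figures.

grade % = 100 × tan 38° = 100 × 0.7813

78.1%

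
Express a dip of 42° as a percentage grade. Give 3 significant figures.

90.0%

grade % = 100 × tan 42° = 100 × 0.9004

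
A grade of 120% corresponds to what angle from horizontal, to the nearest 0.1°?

tan θ = 120/100 = 1.2000
θ = arctan(1.2000) = 50.19°

50.2°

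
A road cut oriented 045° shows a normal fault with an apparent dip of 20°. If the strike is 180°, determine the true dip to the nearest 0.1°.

27.2°

β = acute angle between strike 180° and section 045° = 45°.
tan(true dip) = tan 20° / sin 45° = 0.5147
δ = arctan(0.5147) = 27.24°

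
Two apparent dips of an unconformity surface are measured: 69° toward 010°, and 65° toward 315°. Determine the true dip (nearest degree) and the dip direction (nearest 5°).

true dip 70°, dip direction 355°

The two traces are lines in the plane: v₁ = (sin 10°·cos 69°, cos 10°·cos 69°, −sin 69°), v₂ = (sin 315°·cos 65°, cos 315°·cos 65°, −sin 65°).
n = v₁ × v₂ = (-0.041, 0.335, 0.124) (taken with n_z > 0).
True dip = arccos(n_z / |n|) = arccos(0.3447) = 69.8°.
Dip direction = azimuth of (n_x, n_y) = atan2(-0.041, 0.335) = 353°.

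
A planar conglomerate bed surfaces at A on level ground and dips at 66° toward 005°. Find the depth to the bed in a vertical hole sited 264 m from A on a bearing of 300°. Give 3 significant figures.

251 m

The hole lies 65° from the dip direction, so the down-dip offset is 264 × cos 65° = 111.57 m.
Depth = down-dip offset × tan(dip) = 111.57 × tan 66° = 111.57 × 2.2460
Depth = 250.59 m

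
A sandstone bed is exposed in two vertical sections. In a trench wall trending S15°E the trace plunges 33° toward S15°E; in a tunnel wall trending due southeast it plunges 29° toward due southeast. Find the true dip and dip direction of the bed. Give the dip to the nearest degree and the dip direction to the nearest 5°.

true dip 33°, dip direction 165°

The two traces are lines in the plane: v₁ = (sin 165°·cos 33°, cos 165°·cos 33°, −sin 33°), v₂ = (sin 135°·cos 29°, cos 135°·cos 29°, −sin 29°).
n = v₁ × v₂ = (0.056, -0.232, 0.367) (taken with n_z > 0).
tan δ = √(n_x²+n_y²)/n_z = 0.238/0.367, so δ = 33.0°.
The horizontal component of n points toward azimuth atan2(n_x, n_y) = 166°, the dip direction.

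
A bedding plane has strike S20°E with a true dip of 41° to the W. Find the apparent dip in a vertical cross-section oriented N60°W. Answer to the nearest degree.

29°

The section lies 40° from the strike.
tan α = tan 41° × sin 40° = 0.8693 × 0.6428 = 0.5588
apparent dip = arctan 0.5588 = 29.20°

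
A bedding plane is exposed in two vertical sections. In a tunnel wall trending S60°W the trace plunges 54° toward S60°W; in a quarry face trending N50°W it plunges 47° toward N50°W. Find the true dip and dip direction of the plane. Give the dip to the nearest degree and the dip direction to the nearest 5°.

Each apparent-dip line lies in the plane. As unit vectors (x east, y north, z up), v₁ plunges 54°→S60°W and v₂ plunges 47°→N50°W.
n = v₁ × v₂ = (-0.570, -0.050, 0.377) (taken with n_z > 0).
tan δ = √(n_x²+n_y²)/n_z = 0.572/0.377, so δ = 56.6°.
Dip direction = atan2(-0.570, -0.050) = 265° (azimuth of n's horizontal projection).

true dip 57°, dip direction 265°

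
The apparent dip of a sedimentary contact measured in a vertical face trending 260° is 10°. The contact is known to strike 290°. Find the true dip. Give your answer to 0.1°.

The section is 30° from the strike.
tan(true dip) = tan 10° / sin 30° = 0.3527
δ = arctan(0.3527) = 19.43°

19.4°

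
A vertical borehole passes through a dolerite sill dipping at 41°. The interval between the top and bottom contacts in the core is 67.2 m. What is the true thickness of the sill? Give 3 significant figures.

50.7 m

True thickness t = h · cos(dip) = 67.2 × cos 41°
t = 67.2 × 0.7547 = 50.716 m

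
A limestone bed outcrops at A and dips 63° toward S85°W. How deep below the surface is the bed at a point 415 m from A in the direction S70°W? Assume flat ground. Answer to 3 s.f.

787 m

The hole lies 15° from the dip direction, so the down-dip offset is 415 × cos 15° = 400.86 m.
Depth = down-dip offset × tan(dip) = 400.86 × tan 63° = 400.86 × 1.9626
Depth = 786.73 m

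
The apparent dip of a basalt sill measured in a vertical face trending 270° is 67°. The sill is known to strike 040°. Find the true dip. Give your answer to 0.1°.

β = acute angle between strike 040° and section 270° = 50°.
tan δ = tan α / sin β = tan 67° / sin 50° = 2.3559 / 0.7660 = 3.0753
true dip = arctan 3.0753 = 71.99°

72.0°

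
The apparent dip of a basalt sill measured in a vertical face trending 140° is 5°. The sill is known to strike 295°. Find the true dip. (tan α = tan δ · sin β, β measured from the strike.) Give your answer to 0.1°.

11.7°

β = acute angle between strike 295° and section 140° = 25°.
tan(true dip) = tan 5° / sin 25° = 0.2070
true dip = arctan 0.2070 = 11.70°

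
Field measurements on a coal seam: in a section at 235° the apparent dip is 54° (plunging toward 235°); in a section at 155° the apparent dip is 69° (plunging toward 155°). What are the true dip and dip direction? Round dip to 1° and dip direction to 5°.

true dip 70°, dip direction 175°

Represent each trace as a vector plunging at its apparent dip toward its trend (east-north-up frame): v₁ = (-0.481, -0.337, -0.809), v₂ = (0.151, -0.325, -0.934).
n = v₁ × v₂ = (0.052, -0.572, 0.207) (taken with n_z > 0).
Dip δ = arctan(|n_h|/n_z) = arctan(0.574/0.207) = 70.1°.
The horizontal component of n points toward azimuth atan2(n_x, n_y) = 175°, the dip direction.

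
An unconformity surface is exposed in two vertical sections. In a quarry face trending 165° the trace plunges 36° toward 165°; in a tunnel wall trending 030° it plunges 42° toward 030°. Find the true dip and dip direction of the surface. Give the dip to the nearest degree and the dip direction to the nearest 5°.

true dip 65°, dip direction 095°

Represent each trace as a vector plunging at its apparent dip toward its trend (east-north-up frame): v₁ = (0.209, -0.781, -0.588), v₂ = (0.372, 0.644, -0.669).
The plane normal is n = v₁ × v₂ ∝ (0.901, -0.078, 0.425).
tan δ = √(n_x²+n_y²)/n_z = 0.905/0.425, so δ = 64.8°.
Dip direction = atan2(0.901, -0.078) = 95° (azimuth of n's horizontal projection).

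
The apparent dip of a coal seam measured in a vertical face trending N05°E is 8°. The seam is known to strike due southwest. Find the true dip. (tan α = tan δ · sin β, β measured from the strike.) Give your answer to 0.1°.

12.3°

The section is 40° from the strike.
tan δ = tan α / sin β = tan 8° / sin 40° = 0.1405 / 0.6428 = 0.2186
δ = arctan(0.2186) = 12.33°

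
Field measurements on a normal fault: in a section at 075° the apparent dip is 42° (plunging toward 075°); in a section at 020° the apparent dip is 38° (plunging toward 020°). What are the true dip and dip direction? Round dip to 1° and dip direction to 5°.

true dip 44°, dip direction 055°

The two traces are lines in the plane: v₁ = (sin 75°·cos 42°, cos 75°·cos 42°, −sin 42°), v₂ = (sin 20°·cos 38°, cos 20°·cos 38°, −sin 38°).
The plane normal is n = v₁ × v₂ ∝ (0.377, 0.262, 0.480).
Dip δ = arctan(|n_h|/n_z) = arctan(0.459/0.480) = 43.7°.
Dip direction = atan2(0.377, 0.262) = 55° (azimuth of n's horizontal projection).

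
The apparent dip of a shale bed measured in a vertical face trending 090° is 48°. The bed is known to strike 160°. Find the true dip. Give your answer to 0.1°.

49.8°

The section is 70° from the strike.
tan(true dip) = tan 48° / sin 70° = 1.1819
δ = arctan(1.1819) = 49.77°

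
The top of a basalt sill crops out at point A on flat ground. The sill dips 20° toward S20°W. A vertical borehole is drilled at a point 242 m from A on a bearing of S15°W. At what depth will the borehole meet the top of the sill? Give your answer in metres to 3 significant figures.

The hole lies 5° from the dip direction, so the down-dip offset is 242 × cos 5° = 241.08 m.
Depth = down-dip offset × tan(dip) = 241.08 × tan 20° = 241.08 × 0.3640
Depth = 87.75 m

87.7 m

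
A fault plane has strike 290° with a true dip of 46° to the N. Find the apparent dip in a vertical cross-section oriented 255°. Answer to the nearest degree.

Angle between strike (290°) and section (255°): β = 35°.
tan(apparent dip) = tan 46° · sin 35° = 0.5940
apparent dip = arctan 0.5940 = 30.71°

31°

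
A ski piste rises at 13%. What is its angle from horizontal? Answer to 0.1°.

7.4°

tan θ = 13/100 = 0.1300
θ = arctan(0.1300) = 7.41°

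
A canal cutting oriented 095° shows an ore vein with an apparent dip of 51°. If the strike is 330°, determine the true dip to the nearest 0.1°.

56.4°

β = acute angle between strike 330° and section 095° = 55°.
tan δ = tan α / sin β = tan 51° / sin 55° = 1.2349 / 0.8192 = 1.5075
δ = arctan(1.5075) = 56.44°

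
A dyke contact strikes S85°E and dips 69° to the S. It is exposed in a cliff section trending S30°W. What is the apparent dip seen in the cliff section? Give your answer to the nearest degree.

67°

The strike is S85°E and the section trends S30°W; the acute angle between them is β = 65°.
tan(apparent dip) = tan 69° · sin 65° = 2.3610
α = arctan(2.3610) = 67.05°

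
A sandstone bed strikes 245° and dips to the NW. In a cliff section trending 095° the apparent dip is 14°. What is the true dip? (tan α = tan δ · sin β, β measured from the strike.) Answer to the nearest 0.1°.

26.5°

The section is 30° from the strike.
tan(true dip) = tan 14° / sin 30° = 0.4987
true dip = arctan 0.4987 = 26.50°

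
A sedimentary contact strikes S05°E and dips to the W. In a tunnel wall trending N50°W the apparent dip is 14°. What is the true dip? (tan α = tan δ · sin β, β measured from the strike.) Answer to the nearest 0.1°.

β = acute angle between strike S05°E and section N50°W = 45°.
tan δ = tan α / sin β = tan 14° / sin 45° = 0.2493 / 0.7071 = 0.3526
δ = arctan(0.3526) = 19.42°

19.4°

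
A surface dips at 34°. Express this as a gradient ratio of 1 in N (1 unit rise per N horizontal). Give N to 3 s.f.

1 : N means tan θ = 1/N, so N = 1/tan 34° = 1/0.6745

1 in 1.48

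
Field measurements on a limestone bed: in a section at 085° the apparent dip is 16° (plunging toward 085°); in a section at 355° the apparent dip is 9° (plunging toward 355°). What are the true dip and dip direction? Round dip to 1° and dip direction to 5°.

Each apparent-dip line lies in the plane. As unit vectors (x east, y north, z up), v₁ plunges 16°→085° and v₂ plunges 9°→355°.
The plane normal is n = v₁ × v₂ ∝ (0.258, 0.174, 0.949).
tan δ = √(n_x²+n_y²)/n_z = 0.311/0.949, so δ = 18.1°.
Dip direction = azimuth of (n_x, n_y) = atan2(0.258, 0.174) = 56°.

true dip 18°, dip direction 055°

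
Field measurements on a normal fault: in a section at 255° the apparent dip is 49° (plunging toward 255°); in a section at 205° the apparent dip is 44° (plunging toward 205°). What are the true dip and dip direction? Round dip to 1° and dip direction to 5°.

The two traces are lines in the plane: v₁ = (sin 255°·cos 49°, cos 255°·cos 49°, −sin 49°), v₂ = (sin 205°·cos 44°, cos 205°·cos 44°, −sin 44°).
The plane normal is n = v₁ × v₂ ∝ (-0.374, -0.211, 0.362).
tan δ = √(n_x²+n_y²)/n_z = 0.429/0.362, so δ = 49.9°.
The horizontal component of n points toward azimuth atan2(n_x, n_y) = 241°, the dip direction.

true dip 50°, dip direction 240°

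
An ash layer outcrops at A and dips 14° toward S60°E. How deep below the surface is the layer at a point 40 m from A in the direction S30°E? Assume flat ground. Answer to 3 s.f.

8.64 m

The hole lies 30° from the dip direction, so the down-dip offset is 40 × cos 30° = 34.64 m.
Depth = down-dip offset × tan(dip) = 34.64 × tan 14° = 34.64 × 0.2493
Depth = 8.64 m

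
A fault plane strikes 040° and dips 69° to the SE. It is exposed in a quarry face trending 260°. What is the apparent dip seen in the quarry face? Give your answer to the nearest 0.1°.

59.2°

The section lies 40° from the strike.
tan α = tan 69° × sin 40° = 2.6051 × 0.6428 = 1.6745
α = arctan(1.6745) = 59.15°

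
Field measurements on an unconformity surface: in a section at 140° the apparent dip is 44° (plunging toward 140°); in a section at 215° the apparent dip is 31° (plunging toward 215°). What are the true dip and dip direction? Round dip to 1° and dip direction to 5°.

Each apparent-dip line lies in the plane. As unit vectors (x east, y north, z up), v₁ plunges 44°→140° and v₂ plunges 31°→215°.
Cross product v₁ × v₂ gives the pole to the plane: n ∝ (0.204, -0.580, 0.596).
Dip δ = arctan(|n_h|/n_z) = arctan(0.615/0.596) = 45.9°.
Dip direction = azimuth of (n_x, n_y) = atan2(0.204, -0.580) = 161°.

true dip 46°, dip direction 160°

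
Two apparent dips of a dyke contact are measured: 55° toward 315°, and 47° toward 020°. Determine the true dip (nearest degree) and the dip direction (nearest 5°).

true dip 57°, dip direction 335°

Each apparent-dip line lies in the plane. As unit vectors (x east, y north, z up), v₁ plunges 55°→315° and v₂ plunges 47°→020°.
n = v₁ × v₂ = (-0.228, 0.488, 0.355) (taken with n_z > 0).
Dip δ = arctan(|n_h|/n_z) = arctan(0.539/0.355) = 56.6°.
Dip direction = atan2(-0.228, 0.488) = 335° (azimuth of n's horizontal projection).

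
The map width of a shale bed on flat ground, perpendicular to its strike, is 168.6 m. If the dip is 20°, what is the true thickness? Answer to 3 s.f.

57.7 m

True thickness t = w · sin(dip) = 168.6 × sin 20°
t = 168.6 × 0.3420 = 57.665 m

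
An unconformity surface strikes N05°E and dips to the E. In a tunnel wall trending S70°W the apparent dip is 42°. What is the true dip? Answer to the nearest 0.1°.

44.8°

β = acute angle between strike N05°E and section S70°W = 65°.
tan(true dip) = tan 42° / sin 65° = 0.9935
true dip = arctan 0.9935 = 44.81°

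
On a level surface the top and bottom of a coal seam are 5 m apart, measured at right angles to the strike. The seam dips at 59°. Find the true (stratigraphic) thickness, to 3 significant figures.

True thickness t = w · sin(dip) = 5 × sin 59°
t = 5 × 0.8572 = 4.286 m

4.29 m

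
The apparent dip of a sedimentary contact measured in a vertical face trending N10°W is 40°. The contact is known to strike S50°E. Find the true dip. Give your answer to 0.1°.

52.5°

β = acute angle between strike S50°E and section N10°W = 40°.
tan δ = tan α / sin β = tan 40° / sin 40° = 0.8391 / 0.6428 = 1.3054
δ = arctan(1.3054) = 52.55°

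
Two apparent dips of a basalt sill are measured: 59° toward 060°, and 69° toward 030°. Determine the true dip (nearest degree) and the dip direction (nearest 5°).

Represent each trace as a vector plunging at its apparent dip toward its trend (east-north-up frame): v₁ = (0.446, 0.258, -0.857), v₂ = (0.179, 0.310, -0.934).
The plane normal is n = v₁ × v₂ ∝ (0.026, 0.263, 0.092).
tan δ = √(n_x²+n_y²)/n_z = 0.264/0.092, so δ = 70.7°.
Dip direction = azimuth of (n_x, n_y) = atan2(0.026, 0.263) = 6°.

true dip 71°, dip direction 005°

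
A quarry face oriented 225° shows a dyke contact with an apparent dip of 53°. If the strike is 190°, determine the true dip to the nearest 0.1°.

66.6°

The section is 35° from the strike.
tan δ = tan α / sin β = tan 53° / sin 35° = 1.3270 / 0.5736 = 2.3136
true dip = arctan 2.3136 = 66.62°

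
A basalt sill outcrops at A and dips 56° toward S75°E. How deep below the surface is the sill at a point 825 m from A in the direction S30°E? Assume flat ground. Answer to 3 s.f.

The hole lies 45° from the dip direction, so the down-dip offset is 825 × cos 45° = 583.36 m.
Depth = down-dip offset × tan(dip) = 583.36 × tan 56° = 583.36 × 1.4826
Depth = 864.87 m

865 m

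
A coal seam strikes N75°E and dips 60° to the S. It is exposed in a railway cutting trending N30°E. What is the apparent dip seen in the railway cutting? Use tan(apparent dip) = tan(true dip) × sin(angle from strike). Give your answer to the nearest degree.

51°

The strike is N75°E and the section trends N30°E; the acute angle between them is β = 45°.
tan(apparent dip) = tan 60° · sin 45° = 1.2247
α = arctan(1.2247) = 50.77°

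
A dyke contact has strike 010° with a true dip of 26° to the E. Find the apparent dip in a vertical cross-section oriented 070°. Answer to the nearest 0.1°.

The section lies 60° from the strike.
tan(apparent dip) = tan 26° · sin 60° = 0.4224
apparent dip = arctan 0.4224 = 22.90°

22.9°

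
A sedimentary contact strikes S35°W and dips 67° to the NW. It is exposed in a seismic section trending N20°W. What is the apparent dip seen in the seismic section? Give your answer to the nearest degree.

63°

The section lies 55° from the strike.
tan(apparent dip) = tan 67° · sin 55° = 1.9298
apparent dip = arctan 1.9298 = 62.61°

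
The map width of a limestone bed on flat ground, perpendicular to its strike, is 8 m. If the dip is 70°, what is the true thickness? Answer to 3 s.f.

7.52 m

True thickness t = w · sin(dip) = 8 × sin 70°
t = 8 × 0.9397 = 7.518 m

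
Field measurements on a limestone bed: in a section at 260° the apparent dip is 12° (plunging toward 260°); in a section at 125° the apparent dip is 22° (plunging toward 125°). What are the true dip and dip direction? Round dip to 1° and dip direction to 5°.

true dip 39°, dip direction 185°

The two traces are lines in the plane: v₁ = (sin 260°·cos 12°, cos 260°·cos 12°, −sin 12°), v₂ = (sin 125°·cos 22°, cos 125°·cos 22°, −sin 22°).
n = v₁ × v₂ = (-0.047, -0.519, 0.641) (taken with n_z > 0).
tan δ = √(n_x²+n_y²)/n_z = 0.521/0.641, so δ = 39.1°.
The horizontal component of n points toward azimuth atan2(n_x, n_y) = 185°, the dip direction.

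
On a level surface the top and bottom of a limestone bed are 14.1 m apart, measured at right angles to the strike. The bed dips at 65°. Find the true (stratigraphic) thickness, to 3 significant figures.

True thickness t = w · sin(dip) = 14.1 × sin 65°
t = 14.1 × 0.9063 = 12.779 m

12.8 m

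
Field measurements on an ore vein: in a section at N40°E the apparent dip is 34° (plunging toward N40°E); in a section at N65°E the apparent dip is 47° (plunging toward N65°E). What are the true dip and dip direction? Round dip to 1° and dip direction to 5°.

true dip 52°, dip direction 100°

The two traces are lines in the plane: v₁ = (sin 40°·cos 34°, cos 40°·cos 34°, −sin 34°), v₂ = (sin 65°·cos 47°, cos 65°·cos 47°, −sin 47°).
n = v₁ × v₂ = (0.303, -0.044, 0.239) (taken with n_z > 0).
Dip δ = arctan(|n_h|/n_z) = arctan(0.306/0.239) = 52.1°.
Dip direction = azimuth of (n_x, n_y) = atan2(0.303, -0.044) = 98°.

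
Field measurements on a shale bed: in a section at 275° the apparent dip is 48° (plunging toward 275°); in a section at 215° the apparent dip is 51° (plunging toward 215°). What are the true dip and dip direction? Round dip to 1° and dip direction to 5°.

true dip 54°, dip direction 240°

Represent each trace as a vector plunging at its apparent dip toward its trend (east-north-up frame): v₁ = (-0.667, 0.058, -0.743), v₂ = (-0.361, -0.516, -0.777).
The plane normal is n = v₁ × v₂ ∝ (-0.428, -0.250, 0.365).
True dip = arccos(n_z / |n|) = arccos(0.5924) = 53.7°.
Dip direction = azimuth of (n_x, n_y) = atan2(-0.428, -0.250) = 240°.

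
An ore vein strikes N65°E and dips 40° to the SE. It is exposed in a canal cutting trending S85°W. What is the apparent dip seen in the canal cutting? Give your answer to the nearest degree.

16°

Angle between strike (N65°E) and section (S85°W): β = 20°.
tan(apparent dip) = tan 40° · sin 20° = 0.2870
apparent dip = arctan 0.2870 = 16.01°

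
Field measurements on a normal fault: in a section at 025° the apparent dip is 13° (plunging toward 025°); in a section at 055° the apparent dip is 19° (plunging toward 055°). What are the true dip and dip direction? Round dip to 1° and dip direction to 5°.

The two traces are lines in the plane: v₁ = (sin 25°·cos 13°, cos 25°·cos 13°, −sin 13°), v₂ = (sin 55°·cos 19°, cos 55°·cos 19°, −sin 19°).
n = v₁ × v₂ = (0.166, 0.040, 0.461) (taken with n_z > 0).
True dip = arccos(n_z / |n|) = arccos(0.9379) = 20.3°.
Dip direction = atan2(0.166, 0.040) = 76° (azimuth of n's horizontal projection).

true dip 20°, dip direction 075°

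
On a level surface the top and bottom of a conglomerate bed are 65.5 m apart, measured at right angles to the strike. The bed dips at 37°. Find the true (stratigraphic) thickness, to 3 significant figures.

39.4 m

True thickness t = w · sin(dip) = 65.5 × sin 37°
t = 65.5 × 0.6018 = 39.419 m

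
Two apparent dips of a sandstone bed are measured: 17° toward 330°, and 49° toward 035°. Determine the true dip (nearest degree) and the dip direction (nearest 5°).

The two traces are lines in the plane: v₁ = (sin 330°·cos 17°, cos 330°·cos 17°, −sin 17°), v₂ = (sin 35°·cos 49°, cos 35°·cos 49°, −sin 49°).
n = v₁ × v₂ = (0.468, 0.471, 0.569) (taken with n_z > 0).
True dip = arccos(n_z / |n|) = arccos(0.6505) = 49.4°.
The horizontal component of n points toward azimuth atan2(n_x, n_y) = 45°, the dip direction.

true dip 49°, dip direction 045°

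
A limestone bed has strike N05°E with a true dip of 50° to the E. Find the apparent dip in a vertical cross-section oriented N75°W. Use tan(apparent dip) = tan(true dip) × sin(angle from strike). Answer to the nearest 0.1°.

The section lies 80° from the strike.
tan α = tan 50° × sin 80° = 1.1918 × 0.9848 = 1.1736
α = arctan(1.1736) = 49.57°

49.6°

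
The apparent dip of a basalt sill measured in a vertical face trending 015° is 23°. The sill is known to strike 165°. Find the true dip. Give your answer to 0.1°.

40.3°

The section is 30° from the strike.
tan(true dip) = tan 23° / sin 30° = 0.8489
true dip = arctan 0.8489 = 40.33°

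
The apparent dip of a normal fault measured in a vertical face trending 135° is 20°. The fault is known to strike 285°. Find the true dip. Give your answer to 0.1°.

β = acute angle between strike 285° and section 135° = 30°.
tan(true dip) = tan 20° / sin 30° = 0.7279
true dip = arctan 0.7279 = 36.05°

36.1°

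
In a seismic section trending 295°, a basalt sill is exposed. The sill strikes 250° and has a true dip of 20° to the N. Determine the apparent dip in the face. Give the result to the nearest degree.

Angle between strike (250°) and section (295°): β = 45°.
tan α = tan 20° × sin 45° = 0.3640 × 0.7071 = 0.2574
apparent dip = arctan 0.2574 = 14.43°

14°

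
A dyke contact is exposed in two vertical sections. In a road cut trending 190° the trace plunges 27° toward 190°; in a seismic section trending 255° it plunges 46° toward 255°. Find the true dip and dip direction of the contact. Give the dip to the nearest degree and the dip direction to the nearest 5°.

true dip 46°, dip direction 250°

The two traces are lines in the plane: v₁ = (sin 190°·cos 27°, cos 190°·cos 27°, −sin 27°), v₂ = (sin 255°·cos 46°, cos 255°·cos 46°, −sin 46°).
Cross product v₁ × v₂ gives the pole to the plane: n ∝ (-0.550, -0.193, 0.561).
tan δ = √(n_x²+n_y²)/n_z = 0.583/0.561, so δ = 46.1°.
Dip direction = atan2(-0.550, -0.193) = 251° (azimuth of n's horizontal projection).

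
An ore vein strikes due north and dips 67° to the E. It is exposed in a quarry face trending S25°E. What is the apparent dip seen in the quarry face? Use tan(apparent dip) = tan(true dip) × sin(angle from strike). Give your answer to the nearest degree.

The strike is due north and the section trends S25°E; the acute angle between them is β = 25°.
tan(apparent dip) = tan 67° · sin 25° = 0.9956
α = arctan(0.9956) = 44.87°

45°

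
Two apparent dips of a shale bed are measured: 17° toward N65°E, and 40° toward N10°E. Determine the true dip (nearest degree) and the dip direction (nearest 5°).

The two traces are lines in the plane: v₁ = (sin 65°·cos 17°, cos 65°·cos 17°, −sin 17°), v₂ = (sin 10°·cos 40°, cos 10°·cos 40°, −sin 40°).
n = v₁ × v₂ = (-0.039, 0.518, 0.600) (taken with n_z > 0).
Dip δ = arctan(|n_h|/n_z) = arctan(0.520/0.600) = 40.9°.
The horizontal component of n points toward azimuth atan2(n_x, n_y) = 356°, the dip direction.

true dip 41°, dip direction 355°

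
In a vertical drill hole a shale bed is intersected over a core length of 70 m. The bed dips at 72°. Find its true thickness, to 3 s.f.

21.6 m

True thickness t = h · cos(dip) = 70 × cos 72°
t = 70 × 0.3090 = 21.631 m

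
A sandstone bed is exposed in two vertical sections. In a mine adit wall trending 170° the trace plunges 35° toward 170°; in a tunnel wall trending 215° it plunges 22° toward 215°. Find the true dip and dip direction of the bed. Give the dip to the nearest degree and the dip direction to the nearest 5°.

true dip 35°, dip direction 160°

Represent each trace as a vector plunging at its apparent dip toward its trend (east-north-up frame): v₁ = (0.142, -0.807, -0.574), v₂ = (-0.532, -0.760, -0.375).
The plane normal is n = v₁ × v₂ ∝ (0.133, -0.358, 0.537).
True dip = arccos(n_z / |n|) = arccos(0.8146) = 35.4°.
Dip direction = azimuth of (n_x, n_y) = atan2(0.133, -0.358) = 160°.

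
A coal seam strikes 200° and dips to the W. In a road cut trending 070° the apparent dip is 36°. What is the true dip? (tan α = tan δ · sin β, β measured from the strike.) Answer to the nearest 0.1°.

β = acute angle between strike 200° and section 070° = 50°.
tan(true dip) = tan 36° / sin 50° = 0.9484
δ = arctan(0.9484) = 43.48°

43.5°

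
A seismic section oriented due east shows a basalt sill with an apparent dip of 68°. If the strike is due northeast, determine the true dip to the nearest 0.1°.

74.1°

β = acute angle between strike due northeast and section due east = 45°.
tan(true dip) = tan 68° / sin 45° = 3.5003
δ = arctan(3.5003) = 74.06°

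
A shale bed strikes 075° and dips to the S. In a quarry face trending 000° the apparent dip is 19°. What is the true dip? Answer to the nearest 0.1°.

The section is 75° from the strike.
tan δ = tan α / sin β = tan 19° / sin 75° = 0.3443 / 0.9659 = 0.3565
δ = arctan(0.3565) = 19.62°

19.6°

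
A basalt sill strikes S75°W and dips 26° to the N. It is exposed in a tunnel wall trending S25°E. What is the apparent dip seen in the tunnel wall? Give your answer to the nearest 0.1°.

25.7°

The strike is S75°W and the section trends S25°E; the acute angle between them is β = 80°.
tan α = tan 26° × sin 80° = 0.4877 × 0.9848 = 0.4803
apparent dip = arctan 0.4803 = 25.66°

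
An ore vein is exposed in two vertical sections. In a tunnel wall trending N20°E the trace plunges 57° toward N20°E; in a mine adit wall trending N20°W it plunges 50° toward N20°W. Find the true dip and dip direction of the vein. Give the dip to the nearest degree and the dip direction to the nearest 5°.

true dip 57°, dip direction 020°

Represent each trace as a vector plunging at its apparent dip toward its trend (east-north-up frame): v₁ = (0.186, 0.512, -0.839), v₂ = (-0.220, 0.604, -0.766).
Cross product v₁ × v₂ gives the pole to the plane: n ∝ (0.115, 0.327, 0.225).
True dip = arccos(n_z / |n|) = arccos(0.5446) = 57.0°.
Dip direction = azimuth of (n_x, n_y) = atan2(0.115, 0.327) = 19°.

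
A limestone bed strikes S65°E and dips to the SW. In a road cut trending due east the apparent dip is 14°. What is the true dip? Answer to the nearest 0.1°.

30.5°

β = acute angle between strike S65°E and section due east = 25°.
tan(true dip) = tan 14° / sin 25° = 0.5900
true dip = arctan 0.5900 = 30.54°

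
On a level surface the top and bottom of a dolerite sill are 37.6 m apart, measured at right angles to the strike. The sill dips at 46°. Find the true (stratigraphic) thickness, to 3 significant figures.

27.0 m

True thickness t = w · sin(dip) = 37.6 × sin 46°
t = 37.6 × 0.7193 = 27.047 m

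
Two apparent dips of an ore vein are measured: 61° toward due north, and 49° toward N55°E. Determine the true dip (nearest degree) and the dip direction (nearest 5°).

true dip 61°, dip direction 005°

Represent each trace as a vector plunging at its apparent dip toward its trend (east-north-up frame): v₁ = (0.000, 0.485, -0.875), v₂ = (0.537, 0.376, -0.755).
n = v₁ × v₂ = (0.037, 0.470, 0.261) (taken with n_z > 0).
Dip δ = arctan(|n_h|/n_z) = arctan(0.471/0.261) = 61.1°.
The horizontal component of n points toward azimuth atan2(n_x, n_y) = 4°, the dip direction.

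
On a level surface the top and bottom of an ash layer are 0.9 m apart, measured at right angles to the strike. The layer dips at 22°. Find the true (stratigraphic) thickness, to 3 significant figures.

0.337 m

True thickness t = w · sin(dip) = 0.9 × sin 22°
t = 0.9 × 0.3746 = 0.337 m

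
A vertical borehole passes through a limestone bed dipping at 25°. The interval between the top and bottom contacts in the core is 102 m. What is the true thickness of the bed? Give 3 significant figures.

92.4 m

True thickness t = h · cos(dip) = 102 × cos 25°
t = 102 × 0.9063 = 92.443 m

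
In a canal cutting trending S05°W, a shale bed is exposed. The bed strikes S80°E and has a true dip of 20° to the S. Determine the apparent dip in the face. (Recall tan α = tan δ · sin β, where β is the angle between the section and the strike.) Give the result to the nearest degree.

20°

Angle between strike (S80°E) and section (S05°W): β = 85°.
tan(apparent dip) = tan 20° · sin 85° = 0.3626
α = arctan(0.3626) = 19.93°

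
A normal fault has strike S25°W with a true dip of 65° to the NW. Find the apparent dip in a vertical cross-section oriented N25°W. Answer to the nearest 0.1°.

The section lies 50° from the strike.
tan α = tan 65° × sin 50° = 2.1445 × 0.7660 = 1.6428
apparent dip = arctan 1.6428 = 58.67°

58.7°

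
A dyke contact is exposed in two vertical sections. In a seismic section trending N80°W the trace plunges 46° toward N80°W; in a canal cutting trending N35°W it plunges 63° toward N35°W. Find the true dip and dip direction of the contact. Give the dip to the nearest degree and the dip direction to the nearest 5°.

Represent each trace as a vector plunging at its apparent dip toward its trend (east-north-up frame): v₁ = (-0.684, 0.121, -0.719), v₂ = (-0.260, 0.372, -0.891).
n = v₁ × v₂ = (-0.160, 0.422, 0.223) (taken with n_z > 0).
tan δ = √(n_x²+n_y²)/n_z = 0.452/0.223, so δ = 63.7°.
Dip direction = atan2(-0.160, 0.422) = 339° (azimuth of n's horizontal projection).

true dip 64°, dip direction 340°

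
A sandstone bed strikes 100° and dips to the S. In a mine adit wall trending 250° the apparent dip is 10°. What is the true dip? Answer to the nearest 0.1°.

β = acute angle between strike 100° and section 250° = 30°.
tan δ = tan α / sin β = tan 10° / sin 30° = 0.1763 / 0.5000 = 0.3527
true dip = arctan 0.3527 = 19.43°

19.4°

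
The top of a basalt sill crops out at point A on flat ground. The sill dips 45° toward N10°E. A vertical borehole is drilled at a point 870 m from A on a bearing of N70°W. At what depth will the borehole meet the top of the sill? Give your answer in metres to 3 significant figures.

The hole lies 80° from the dip direction, so the down-dip offset is 870 × cos 80° = 151.07 m.
Depth = down-dip offset × tan(dip) = 151.07 × tan 45° = 151.07 × 1.0000
Depth = 151.07 m

151 m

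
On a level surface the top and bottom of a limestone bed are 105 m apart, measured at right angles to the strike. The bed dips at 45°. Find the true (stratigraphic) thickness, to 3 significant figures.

True thickness t = w · sin(dip) = 105 × sin 45°
t = 105 × 0.7071 = 74.246 m

74.2 m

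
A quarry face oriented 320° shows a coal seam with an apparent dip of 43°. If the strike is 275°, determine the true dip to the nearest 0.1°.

52.8°

The section is 45° from the strike.
tan(true dip) = tan 43° / sin 45° = 1.3188
true dip = arctan 1.3188 = 52.83°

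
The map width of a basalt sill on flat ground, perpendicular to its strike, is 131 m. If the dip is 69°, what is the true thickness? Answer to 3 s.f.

True thickness t = w · sin(dip) = 131 × sin 69°
t = 131 × 0.9336 = 122.299 m

122 m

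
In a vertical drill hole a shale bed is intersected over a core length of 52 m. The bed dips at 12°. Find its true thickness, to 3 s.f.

50.9 m

True thickness t = h · cos(dip) = 52 × cos 12°
t = 52 × 0.9781 = 50.864 m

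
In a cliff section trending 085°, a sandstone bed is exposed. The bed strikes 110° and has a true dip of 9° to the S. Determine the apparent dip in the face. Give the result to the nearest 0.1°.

3.8°

Angle between strike (110°) and section (085°): β = 25°.
tan α = tan 9° × sin 25° = 0.1584 × 0.4226 = 0.0669
apparent dip = arctan 0.0669 = 3.83°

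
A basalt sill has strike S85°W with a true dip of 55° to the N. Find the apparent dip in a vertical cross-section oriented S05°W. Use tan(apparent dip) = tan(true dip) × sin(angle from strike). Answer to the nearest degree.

55°

The section lies 80° from the strike.
tan α = tan 55° × sin 80° = 1.4281 × 0.9848 = 1.4065
α = arctan(1.4065) = 54.59°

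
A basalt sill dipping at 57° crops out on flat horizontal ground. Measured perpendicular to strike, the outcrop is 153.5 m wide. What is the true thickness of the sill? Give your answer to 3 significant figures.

True thickness t = w · sin(dip) = 153.5 × sin 57°
t = 153.5 × 0.8387 = 128.736 m

129 m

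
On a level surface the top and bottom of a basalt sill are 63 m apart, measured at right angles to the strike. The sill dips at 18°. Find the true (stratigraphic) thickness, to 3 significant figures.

True thickness t = w · sin(dip) = 63 × sin 18°
t = 63 × 0.3090 = 19.468 m

19.5 m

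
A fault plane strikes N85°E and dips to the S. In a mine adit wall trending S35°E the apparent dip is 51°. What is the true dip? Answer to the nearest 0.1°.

55.0°

β = acute angle between strike N85°E and section S35°E = 60°.
tan(true dip) = tan 51° / sin 60° = 1.4259
true dip = arctan 1.4259 = 54.96°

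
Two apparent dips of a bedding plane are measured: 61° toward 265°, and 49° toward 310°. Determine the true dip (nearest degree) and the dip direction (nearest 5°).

true dip 61°, dip direction 260°

The two traces are lines in the plane: v₁ = (sin 265°·cos 61°, cos 265°·cos 61°, −sin 61°), v₂ = (sin 310°·cos 49°, cos 310°·cos 49°, −sin 49°).
n = v₁ × v₂ = (-0.401, -0.075, 0.225) (taken with n_z > 0).
tan δ = √(n_x²+n_y²)/n_z = 0.408/0.225, so δ = 61.1°.
The horizontal component of n points toward azimuth atan2(n_x, n_y) = 259°, the dip direction.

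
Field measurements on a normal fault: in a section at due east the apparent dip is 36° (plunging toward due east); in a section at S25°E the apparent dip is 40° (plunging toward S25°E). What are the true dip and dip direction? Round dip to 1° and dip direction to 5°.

Each apparent-dip line lies in the plane. As unit vectors (x east, y north, z up), v₁ plunges 36°→due east and v₂ plunges 40°→S25°E.
Cross product v₁ × v₂ gives the pole to the plane: n ∝ (0.408, -0.330, 0.562).
tan δ = √(n_x²+n_y²)/n_z = 0.525/0.562, so δ = 43.0°.
Dip direction = atan2(0.408, -0.330) = 129° (azimuth of n's horizontal projection).

true dip 43°, dip direction 130°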